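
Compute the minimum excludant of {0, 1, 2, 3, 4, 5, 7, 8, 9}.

6

The values 0, 1, 2, 3, 4, 5 are all present; 6 is the first non-negative integer missing from the set.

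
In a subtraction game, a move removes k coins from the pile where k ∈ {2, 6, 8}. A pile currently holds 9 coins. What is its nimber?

2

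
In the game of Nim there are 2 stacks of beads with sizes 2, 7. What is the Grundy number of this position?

In binary:
  010  (2)
  111  (7)
  ---
  101  (5)

5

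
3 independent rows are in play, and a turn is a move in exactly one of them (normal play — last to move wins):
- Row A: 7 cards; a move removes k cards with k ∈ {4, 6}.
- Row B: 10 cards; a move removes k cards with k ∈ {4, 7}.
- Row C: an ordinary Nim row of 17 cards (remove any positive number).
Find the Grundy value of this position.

18

Build the Grundy sequence for row A with g(k) = mex{g(k−s) : s ∈ {4, 6}, s ≤ k}:
k:     0  1  2  3  4  5  6  7
g(k):  0  0  0  0  1  1  1  1
So g(7) = 1.
For row B, compute g(0), g(1), … with moves {4, 7}:
k:     0  1  2  3  4  5  6  7  8  9 10
g(k):  0  0  0  0  1  1  1  1  2  2  2
So g(10) = 2.
Row C is a plain Nim row of size 17, so its Grundy value is 17.
The value of a disjunctive sum is the nim-sum of the parts.
Combined value = 1 XOR 2 XOR 17 = 18.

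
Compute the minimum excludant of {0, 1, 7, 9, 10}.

The values 0, 1 are all present; 2 is the first non-negative integer missing from the set.

2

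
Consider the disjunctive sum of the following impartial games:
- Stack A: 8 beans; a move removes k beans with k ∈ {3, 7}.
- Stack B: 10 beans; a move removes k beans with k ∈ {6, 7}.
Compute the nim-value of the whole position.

3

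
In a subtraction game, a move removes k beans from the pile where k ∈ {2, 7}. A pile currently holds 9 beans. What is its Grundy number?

0

Build the Grundy sequence with g(k) = mex{g(k−s) : s ∈ {2, 7}, s ≤ k}:
k:     0  1  2  3  4  5  6  7  8  9
g(k):  0  0  1  1  0  0  1  1  2  0
So g(9) = 0.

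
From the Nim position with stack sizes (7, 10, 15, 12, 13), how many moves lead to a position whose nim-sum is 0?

3

Compute the nim-sum pairwise:
7 ^ 10 = 13
13 ^ 15 = 2
2 ^ 12 = 14
14 ^ 13 = 3
The overall nim-sum is X = 3. A stack of size p has a winning move iff p XOR X < p (reduce it to p XOR X).
  7: 7 XOR 3 = 4 < 7 — winning move (to 4).
  10: 10 XOR 3 = 9 < 10 — winning move (to 9).
  15: 15 XOR 3 = 12 < 15 — winning move (to 12).
  12: 12 XOR 3 = 15 ≥ 12 — no move.
  13: 13 XOR 3 = 14 ≥ 13 — no move.
That gives 3 winning moves.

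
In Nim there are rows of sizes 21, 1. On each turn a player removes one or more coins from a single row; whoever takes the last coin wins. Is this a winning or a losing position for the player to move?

Winning position

Write each in binary and XOR column by column:
  10101  (21)
  00001  (1)
  -----
  10100  (20)
The nim-sum is 20 ≠ 0, so this is an N-position: the player to move can win.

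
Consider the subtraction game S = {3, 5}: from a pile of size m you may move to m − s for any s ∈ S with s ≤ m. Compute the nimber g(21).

1

Compute g(0), g(1), … for moves {3, 5}:
k:     0  1  2  3  4  5  6  7  8  9 10 11 12 13 14 15 16 17 18 19 20 21
g(k):  0  0  0  1  1  1  2  2  0  0  0  1  1  1  2  2  0  0  0  1  1  1
So g(21) = 1.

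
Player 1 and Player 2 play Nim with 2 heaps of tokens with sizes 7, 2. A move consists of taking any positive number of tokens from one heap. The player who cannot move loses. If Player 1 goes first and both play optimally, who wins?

Player 1 wins

Nim-sum: 7 XOR 2 = 5.
The nim-sum is 5 ≠ 0, so this is an N-position: the player to move can win; Player 1 has a winning move.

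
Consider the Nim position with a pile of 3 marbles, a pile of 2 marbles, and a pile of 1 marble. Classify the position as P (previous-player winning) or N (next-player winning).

Bitwise XOR of the heap sizes:
  11  (3)
  10  (2)
  01  (1)
  --
  00  (0)
The nim-sum is 0, so this is a P-position: the player to move is in a losing position under optimal play.

P-position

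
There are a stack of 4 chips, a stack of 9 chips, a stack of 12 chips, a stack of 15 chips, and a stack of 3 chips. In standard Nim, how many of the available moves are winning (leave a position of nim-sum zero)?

Write each in binary and XOR column by column:
  0100  (4)
  1001  (9)
  1100  (12)
  1111  (15)
  0011  (3)
  ----
  1101  (13)
The overall nim-sum is X = 13. A stack of size p has a winning move iff p XOR X < p (reduce it to p XOR X).
  4: 4 XOR 13 = 9 ≥ 4 — no move.
  9: 9 XOR 13 = 4 < 9 — winning move (to 4).
  12: 12 XOR 13 = 1 < 12 — winning move (to 1).
  15: 15 XOR 13 = 2 < 15 — winning move (to 2).
  3: 3 XOR 13 = 14 ≥ 3 — no move.
That gives 3 winning moves.

3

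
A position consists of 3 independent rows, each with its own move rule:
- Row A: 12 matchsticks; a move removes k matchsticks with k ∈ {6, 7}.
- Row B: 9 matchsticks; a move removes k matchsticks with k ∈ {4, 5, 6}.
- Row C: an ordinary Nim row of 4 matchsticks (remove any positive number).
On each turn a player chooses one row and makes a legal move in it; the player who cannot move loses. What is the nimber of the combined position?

4

Build the Grundy sequence for row A with g(k) = mex{g(k−s) : s ∈ {6, 7}, s ≤ k}:
g(0) = mex{} = 0
g(1) = mex{} = 0
g(2) = mex{} = 0
g(3) = mex{} = 0
g(4) = mex{} = 0
g(5) = mex{} = 0
g(6) = mex{0} = 1
g(7) = mex{0} = 1
g(8) = mex{0} = 1
g(9) = mex{0} = 1
g(10) = mex{0} = 1
g(11) = mex{0} = 1
g(12) = mex{0,1} = 2
So g(12) = 2.
Build the Grundy sequence for row B with g(k) = mex{g(k−s) : s ∈ {4, 5, 6}, s ≤ k}:
g(0) = mex{} = 0
g(1) = mex{} = 0
g(2) = mex{} = 0
g(3) = mex{} = 0
g(4) = mex{0} = 1
g(5) = mex{0} = 1
g(6) = mex{0} = 1
g(7) = mex{0} = 1
g(8) = mex{0,1} = 2
g(9) = mex{0,1} = 2
So g(9) = 2.
Row C is a plain Nim row of size 4, so its Grundy value is 4.
The value of a disjunctive sum is the nim-sum of the parts.
Combined value = 2 ⊕ 2 ⊕ 4 = 4.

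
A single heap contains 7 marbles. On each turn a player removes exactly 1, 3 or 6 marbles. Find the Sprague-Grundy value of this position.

3

Compute g(0), g(1), … for moves {1, 3, 6}:
g(0) = mex{} = 0
g(1) = mex{0} = 1
g(2) = mex{1} = 0
g(3) = mex{0} = 1
g(4) = mex{1} = 0
g(5) = mex{0} = 1
g(6) = mex{0,1} = 2
g(7) = mex{0,1,2} = 3
So g(7) = 3.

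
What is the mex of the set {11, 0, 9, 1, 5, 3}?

2

The values 0, 1 are all present; 2 is the first non-negative integer missing from the set.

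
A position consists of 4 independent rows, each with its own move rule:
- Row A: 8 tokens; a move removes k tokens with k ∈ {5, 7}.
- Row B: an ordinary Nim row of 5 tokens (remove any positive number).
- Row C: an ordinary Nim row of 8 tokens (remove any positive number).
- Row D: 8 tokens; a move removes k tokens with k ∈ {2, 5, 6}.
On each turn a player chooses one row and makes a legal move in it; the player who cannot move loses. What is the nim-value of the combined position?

For row A, compute g(0), g(1), … with moves {5, 7}:
k:     0  1  2  3  4  5  6  7  8
g(k):  0  0  0  0  0  1  1  1  1
So g(8) = 1.
Row B is a plain Nim row of size 5, so its Grundy value is 5.
Row C is a plain Nim row of size 8, so its Grundy value is 8.
Build the Grundy sequence for row D with g(k) = mex{g(k−s) : s ∈ {2, 5, 6}, s ≤ k}:
k:     0  1  2  3  4  5  6  7  8
g(k):  0  0  1  1  0  2  1  3  0
So g(8) = 0.
By the Sprague-Grundy theorem, the Grundy value of a sum of independent games is the XOR of the component values.
Combined value = 1 XOR 5 XOR 8 XOR 0 = 12.

12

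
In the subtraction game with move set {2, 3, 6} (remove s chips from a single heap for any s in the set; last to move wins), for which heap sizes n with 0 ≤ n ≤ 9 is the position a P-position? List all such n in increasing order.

0, 1, 5, 9

Compute g(0), g(1), … for moves {2, 3, 6}:
k:     0  1  2  3  4  5  6  7  8  9
g(k):  0  0  1  1  2  0  3  1  2  0
The P-positions (g = 0) in 0..9 are 0, 1, 5, 9.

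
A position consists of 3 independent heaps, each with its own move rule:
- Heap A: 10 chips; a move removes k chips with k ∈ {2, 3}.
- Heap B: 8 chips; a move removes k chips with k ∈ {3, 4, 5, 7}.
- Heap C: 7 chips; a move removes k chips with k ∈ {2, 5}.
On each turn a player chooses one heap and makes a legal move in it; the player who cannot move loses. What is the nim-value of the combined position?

2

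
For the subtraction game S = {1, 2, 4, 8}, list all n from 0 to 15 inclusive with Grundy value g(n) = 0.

Compute g(0), g(1), … for moves {1, 2, 4, 8}:
k:     0  1  2  3  4  5  6  7  8  9 10 11 12 13 14 15
g(k):  0  1  2  0  1  2  0  1  2  0  1  2  0  1  2  0
The P-positions (g = 0) in 0..15 are 0, 3, 6, 9, 12, 15.

0, 3, 6, 9, 12, 15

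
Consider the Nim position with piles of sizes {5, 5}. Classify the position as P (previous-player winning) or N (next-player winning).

P-position

Compute the nim-sum pairwise:
5 ⊕ 5 = 0
The nim-sum is 0, so this is a P-position: the player to move is in a losing position under optimal play.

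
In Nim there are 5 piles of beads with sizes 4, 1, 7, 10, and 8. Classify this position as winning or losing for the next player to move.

Losing position

Compute the nim-sum pairwise:
4 ^ 1 = 5
5 ^ 7 = 2
2 ^ 10 = 8
8 ^ 8 = 0
The nim-sum is 0, so this is a P-position: the player to move is in a losing position under optimal play.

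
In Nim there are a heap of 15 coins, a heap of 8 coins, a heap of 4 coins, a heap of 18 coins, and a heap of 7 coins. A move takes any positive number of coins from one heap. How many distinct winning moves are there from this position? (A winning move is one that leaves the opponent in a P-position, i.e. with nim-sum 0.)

1

Write each in binary and XOR column by column:
  01111  (15)
  01000  (8)
  00100  (4)
  10010  (18)
  00111  (7)
  -----
  10110  (22)
The overall nim-sum is X = 22. A heap of size p has a winning move iff p XOR X < p (reduce it to p XOR X).
  15: 15 XOR 22 = 25 ≥ 15 — no move.
  8: 8 XOR 22 = 30 ≥ 8 — no move.
  4: 4 XOR 22 = 18 ≥ 4 — no move.
  18: 18 XOR 22 = 4 < 18 — winning move (to 4).
  7: 7 XOR 22 = 17 ≥ 7 — no move.
That gives 1 winning move.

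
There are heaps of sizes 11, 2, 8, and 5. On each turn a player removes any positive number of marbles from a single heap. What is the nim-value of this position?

4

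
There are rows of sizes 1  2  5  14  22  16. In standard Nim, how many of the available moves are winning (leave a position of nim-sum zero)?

1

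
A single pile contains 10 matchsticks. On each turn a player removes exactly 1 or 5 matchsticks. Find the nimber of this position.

0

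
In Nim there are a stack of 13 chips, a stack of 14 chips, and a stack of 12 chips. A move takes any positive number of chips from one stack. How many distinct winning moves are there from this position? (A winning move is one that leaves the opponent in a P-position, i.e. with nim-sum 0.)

3

Compute the nim-sum pairwise:
13 ^ 14 = 3
3 ^ 12 = 15
The overall nim-sum is X = 15. A stack of size p has a winning move iff p XOR X < p (reduce it to p XOR X).
  13: 13 XOR 15 = 2 < 13 — winning move (to 2).
  14: 14 XOR 15 = 1 < 14 — winning move (to 1).
  12: 12 XOR 15 = 3 < 12 — winning move (to 3).
That gives 3 winning moves.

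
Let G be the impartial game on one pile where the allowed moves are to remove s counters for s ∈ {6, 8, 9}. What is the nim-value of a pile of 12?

Build the Grundy sequence with g(k) = mex{g(k−s) : s ∈ {6, 8, 9}, s ≤ k}:
k:     0  1  2  3  4  5  6  7  8  9 10 11 12
g(k):  0  0  0  0  0  0  1  1  1  1  1  1  2
So g(12) = 2.

2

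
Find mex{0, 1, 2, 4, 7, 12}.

3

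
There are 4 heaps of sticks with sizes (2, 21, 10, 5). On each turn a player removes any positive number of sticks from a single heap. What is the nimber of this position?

Nim-sum: 2 XOR 21 XOR 10 XOR 5 = 24.

24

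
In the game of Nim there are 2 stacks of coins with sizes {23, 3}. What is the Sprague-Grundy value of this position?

20

Nim-sum: 23 ^ 3 = 20.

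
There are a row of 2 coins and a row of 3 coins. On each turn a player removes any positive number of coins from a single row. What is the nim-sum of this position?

1

Write each in binary and XOR column by column:
  10  (2)
  11  (3)
  --
  01  (1)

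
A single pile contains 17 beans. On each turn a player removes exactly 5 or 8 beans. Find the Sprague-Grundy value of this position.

0

Compute g(0), g(1), … for moves {5, 8}:
k:     0  1  2  3  4  5  6  7  8  9 10 11 12 13 14 15 16 17
g(k):  0  0  0  0  0  1  1  1  1  1  2  2  2  0  0  0  0  0
So g(17) = 0.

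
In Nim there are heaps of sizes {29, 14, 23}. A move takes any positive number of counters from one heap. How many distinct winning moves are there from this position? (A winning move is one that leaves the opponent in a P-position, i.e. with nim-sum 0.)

3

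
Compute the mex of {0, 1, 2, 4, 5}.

3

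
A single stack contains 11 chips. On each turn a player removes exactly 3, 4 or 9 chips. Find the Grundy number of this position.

Grundy values for subtraction set {3, 4, 9}:
k:     0  1  2  3  4  5  6  7  8  9 10 11
g(k):  0  0  0  1  1  1  2  0  0  3  1  1
So g(11) = 1.

1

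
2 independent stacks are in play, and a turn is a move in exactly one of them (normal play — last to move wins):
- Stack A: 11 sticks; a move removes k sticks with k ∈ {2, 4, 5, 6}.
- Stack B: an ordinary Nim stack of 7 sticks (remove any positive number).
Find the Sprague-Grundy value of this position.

6

Grundy values for stack A (subtraction set {2, 4, 5, 6}):
k:     0  1  2  3  4  5  6  7  8  9 10 11
g(k):  0  0  1  1  2  2  3  3  0  0  1  1
So g(11) = 1.
Stack B is a plain Nim stack of size 7, so its Grundy value is 7.
By the Sprague-Grundy theorem, the Grundy value of a sum of independent games is the XOR of the component values.
Combined value = 1 ⊕ 7 = 6.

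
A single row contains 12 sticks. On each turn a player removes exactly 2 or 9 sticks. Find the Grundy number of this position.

0

Build the Grundy sequence with g(k) = mex{g(k−s) : s ∈ {2, 9}, s ≤ k}:
k:     0  1  2  3  4  5  6  7  8  9 10 11 12
g(k):  0  0  1  1  0  0  1  1  0  2  1  0  0
So g(12) = 0.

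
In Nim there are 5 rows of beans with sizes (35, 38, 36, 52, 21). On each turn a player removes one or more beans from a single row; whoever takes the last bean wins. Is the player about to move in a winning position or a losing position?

Nim-sum: 35 ^ 38 ^ 36 ^ 52 ^ 21 = 0.
The nim-sum is 0, so this is a P-position: the player to move is in a losing position under optimal play.

Losing position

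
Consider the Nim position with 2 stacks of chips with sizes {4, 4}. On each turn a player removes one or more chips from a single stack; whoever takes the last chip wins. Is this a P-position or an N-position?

Compute the nim-sum pairwise:
4 XOR 4 = 0
The nim-sum is 0, so this is a P-position: the player to move is in a losing position under optimal play.

P-position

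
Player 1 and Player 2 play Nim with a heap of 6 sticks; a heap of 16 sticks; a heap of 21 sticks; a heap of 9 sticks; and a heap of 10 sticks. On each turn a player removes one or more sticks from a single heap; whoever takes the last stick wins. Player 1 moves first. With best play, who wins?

Compute the nim-sum pairwise:
6 ^ 16 = 22
22 ^ 21 = 3
3 ^ 9 = 10
10 ^ 10 = 0
The nim-sum is 0, so this is a P-position: the player to move is in a losing position under optimal play; Player 1 is about to move from it and so loses — Player 2 wins.

Player 2 wins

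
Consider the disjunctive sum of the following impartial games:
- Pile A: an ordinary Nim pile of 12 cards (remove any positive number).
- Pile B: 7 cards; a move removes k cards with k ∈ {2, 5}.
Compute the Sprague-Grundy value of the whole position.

Pile A is a plain Nim pile of size 12, so its Grundy value is 12.
For pile B, compute g(0), g(1), … with moves {2, 5}:
g(0) = mex{} = 0
g(1) = mex{} = 0
g(2) = mex{0} = 1
g(3) = mex{0} = 1
g(4) = mex{1} = 0
g(5) = mex{0,1} = 2
g(6) = mex{0} = 1
g(7) = mex{1,2} = 0
So g(7) = 0.
The value of a disjunctive sum is the nim-sum of the parts.
Combined value = 12 ⊕ 0 = 12.

12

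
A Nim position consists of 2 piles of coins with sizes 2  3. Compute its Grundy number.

1

In binary:
  10  (2)
  11  (3)
  --
  01  (1)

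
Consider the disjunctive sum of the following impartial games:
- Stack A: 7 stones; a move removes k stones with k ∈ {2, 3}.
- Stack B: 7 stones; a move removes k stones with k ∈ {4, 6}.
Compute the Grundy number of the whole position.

0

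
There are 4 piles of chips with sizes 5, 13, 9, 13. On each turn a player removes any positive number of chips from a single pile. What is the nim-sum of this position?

Nim-sum: 5 XOR 13 XOR 9 XOR 13 = 12.

12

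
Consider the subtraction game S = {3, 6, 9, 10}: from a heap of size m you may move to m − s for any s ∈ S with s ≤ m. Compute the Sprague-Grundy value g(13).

Build the Grundy sequence with g(k) = mex{g(k−s) : s ∈ {3, 6, 9, 10}, s ≤ k}:
k:     0  1  2  3  4  5  6  7  8  9 10 11 12 13
g(k):  0  0  0  1  1  1  2  2  2  3  3  3  4  0
So g(13) = 0.

0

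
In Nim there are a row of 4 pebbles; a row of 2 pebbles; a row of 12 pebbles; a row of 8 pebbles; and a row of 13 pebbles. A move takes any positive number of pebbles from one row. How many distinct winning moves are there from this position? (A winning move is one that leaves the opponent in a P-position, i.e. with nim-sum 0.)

3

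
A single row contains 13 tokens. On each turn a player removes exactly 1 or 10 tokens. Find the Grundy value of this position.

0

Compute g(0), g(1), … for moves {1, 10}:
k:     0  1  2  3  4  5  6  7  8  9 10 11 12 13
g(k):  0  1  0  1  0  1  0  1  0  1  2  0  1  0
So g(13) = 0.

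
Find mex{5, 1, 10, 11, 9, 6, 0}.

2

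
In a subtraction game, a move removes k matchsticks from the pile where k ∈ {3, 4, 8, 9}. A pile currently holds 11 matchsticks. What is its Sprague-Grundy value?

3

Compute g(0), g(1), … for moves {3, 4, 8, 9}:
g(0) = mex{} = 0
g(1) = mex{} = 0
g(2) = mex{} = 0
g(3) = mex{0} = 1
g(4) = mex{0} = 1
g(5) = mex{0} = 1
g(6) = mex{0,1} = 2
g(7) = mex{1} = 0
g(8) = mex{0,1} = 2
g(9) = mex{0,1,2} = 3
g(10) = mex{0,2} = 1
g(11) = mex{0,1,2} = 3
So g(11) = 3.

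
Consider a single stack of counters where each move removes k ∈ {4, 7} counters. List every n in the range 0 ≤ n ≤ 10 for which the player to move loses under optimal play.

Compute g(0), g(1), … for moves {4, 7}:
k:     0  1  2  3  4  5  6  7  8  9 10
g(k):  0  0  0  0  1  1  1  1  2  2  2
The P-positions (g = 0) in 0..10 are 0, 1, 2, 3.

0, 1, 2, 3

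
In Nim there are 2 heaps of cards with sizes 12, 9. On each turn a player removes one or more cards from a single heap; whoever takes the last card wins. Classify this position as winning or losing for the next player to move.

Winning position

Nim-sum: 12 ⊕ 9 = 5.
The nim-sum is 5 ≠ 0, so this is an N-position: the player to move can win.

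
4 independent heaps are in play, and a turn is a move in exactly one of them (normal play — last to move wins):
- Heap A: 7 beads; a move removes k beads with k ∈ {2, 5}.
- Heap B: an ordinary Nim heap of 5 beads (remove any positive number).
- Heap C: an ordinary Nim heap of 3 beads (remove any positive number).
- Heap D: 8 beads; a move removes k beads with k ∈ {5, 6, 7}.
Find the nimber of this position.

For heap A, compute g(0), g(1), … with moves {2, 5}:
k:     0  1  2  3  4  5  6  7
g(k):  0  0  1  1  0  2  1  0
So g(7) = 0.
Heap B is a plain Nim heap of size 5, so its Grundy value is 5.
Heap C is a plain Nim heap of size 3, so its Grundy value is 3.
Build the Grundy sequence for heap D with g(k) = mex{g(k−s) : s ∈ {5, 6, 7}, s ≤ k}:
k:     0  1  2  3  4  5  6  7  8
g(k):  0  0  0  0  0  1  1  1  1
So g(8) = 1.
The value of a disjunctive sum is the nim-sum of the parts.
Combined value = 0 ⊕ 5 ⊕ 3 ⊕ 1 = 7.

7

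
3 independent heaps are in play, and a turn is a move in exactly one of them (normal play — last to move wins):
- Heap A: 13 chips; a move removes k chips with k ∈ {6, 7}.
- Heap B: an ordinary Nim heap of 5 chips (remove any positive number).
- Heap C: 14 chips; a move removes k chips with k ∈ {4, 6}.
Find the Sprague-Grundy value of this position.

4

Build the Grundy sequence for heap A with g(k) = mex{g(k−s) : s ∈ {6, 7}, s ≤ k}:
k:     0  1  2  3  4  5  6  7  8  9 10 11 12 13
g(k):  0  0  0  0  0  0  1  1  1  1  1  1  2  0
So g(13) = 0.
Heap B is a plain Nim heap of size 5, so its Grundy value is 5.
For heap C, compute g(0), g(1), … with moves {4, 6}:
k:     0  1  2  3  4  5  6  7  8  9 10 11 12 13 14
g(k):  0  0  0  0  1  1  1  1  2  2  0  0  0  0  1
So g(14) = 1.
The value of a disjunctive sum is the nim-sum of the parts.
Combined value = 0 ⊕ 5 ⊕ 1 = 4.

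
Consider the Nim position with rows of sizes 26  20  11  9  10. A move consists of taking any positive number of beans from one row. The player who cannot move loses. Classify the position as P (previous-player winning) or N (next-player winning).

N-position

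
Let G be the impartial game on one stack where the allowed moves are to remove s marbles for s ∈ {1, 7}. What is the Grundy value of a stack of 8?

Build the Grundy sequence with g(k) = mex{g(k−s) : s ∈ {1, 7}, s ≤ k}:
k:     0  1  2  3  4  5  6  7  8
g(k):  0  1  0  1  0  1  0  1  0
So g(8) = 0.

0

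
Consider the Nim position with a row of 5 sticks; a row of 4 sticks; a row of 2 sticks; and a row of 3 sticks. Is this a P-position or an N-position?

Nim-sum: 5 ⊕ 4 ⊕ 2 ⊕ 3 = 0.
The nim-sum is 0, so this is a P-position: the player to move is in a losing position under optimal play.

P-position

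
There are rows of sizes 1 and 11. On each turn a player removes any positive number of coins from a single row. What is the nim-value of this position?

Nim-sum: 1 ^ 11 = 10.

10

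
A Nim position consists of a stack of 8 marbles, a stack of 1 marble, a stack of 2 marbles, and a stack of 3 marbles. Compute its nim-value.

8

Write each in binary and XOR column by column:
  1000  (8)
  0001  (1)
  0010  (2)
  0011  (3)
  ----
  1000  (8)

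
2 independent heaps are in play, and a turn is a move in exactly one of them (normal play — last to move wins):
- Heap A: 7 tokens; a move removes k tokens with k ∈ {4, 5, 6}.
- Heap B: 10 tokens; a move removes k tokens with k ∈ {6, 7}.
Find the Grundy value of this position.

0

For heap A, compute g(0), g(1), … with moves {4, 5, 6}:
k:     0  1  2  3  4  5  6  7
g(k):  0  0  0  0  1  1  1  1
So g(7) = 1.
Grundy values for heap B (subtraction set {6, 7}):
g(0) = mex{} = 0
g(1) = mex{} = 0
g(2) = mex{} = 0
g(3) = mex{} = 0
g(4) = mex{} = 0
g(5) = mex{} = 0
g(6) = mex{0} = 1
g(7) = mex{0} = 1
g(8) = mex{0} = 1
g(9) = mex{0} = 1
g(10) = mex{0} = 1
So g(10) = 1.
The value of a disjunctive sum is the nim-sum of the parts.
Combined value = 1 XOR 1 = 0.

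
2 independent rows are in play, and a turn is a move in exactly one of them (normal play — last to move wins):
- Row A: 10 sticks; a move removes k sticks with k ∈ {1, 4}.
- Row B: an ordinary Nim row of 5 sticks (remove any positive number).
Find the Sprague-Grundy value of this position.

5

Grundy values for row A (subtraction set {1, 4}):
k:     0  1  2  3  4  5  6  7  8  9 10
g(k):  0  1  0  1  2  0  1  0  1  2  0
So g(10) = 0.
Row B is a plain Nim row of size 5, so its Grundy value is 5.
By the Sprague-Grundy theorem, the Grundy value of a sum of independent games is the XOR of the component values.
Combined value = 0 ⊕ 5 = 5.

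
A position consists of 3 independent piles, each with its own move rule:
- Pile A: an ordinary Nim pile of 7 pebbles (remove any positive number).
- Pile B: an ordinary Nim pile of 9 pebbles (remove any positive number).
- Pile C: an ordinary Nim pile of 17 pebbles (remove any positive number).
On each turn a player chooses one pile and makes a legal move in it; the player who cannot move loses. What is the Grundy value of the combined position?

31

Pile A is a plain Nim pile of size 7, so its Grundy value is 7.
Pile B is a plain Nim pile of size 9, so its Grundy value is 9.
Pile C is a plain Nim pile of size 17, so its Grundy value is 17.
The value of a disjunctive sum is the nim-sum of the parts.
Combined value = 7 XOR 9 XOR 17 = 31.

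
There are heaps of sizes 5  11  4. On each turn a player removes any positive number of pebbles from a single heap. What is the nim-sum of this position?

10

Compute the nim-sum pairwise:
5 XOR 11 = 14
14 XOR 4 = 10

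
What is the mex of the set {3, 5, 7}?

0

0 is not in the set, so the mex is 0.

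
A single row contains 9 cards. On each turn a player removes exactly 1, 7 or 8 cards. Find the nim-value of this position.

Grundy values for subtraction set {1, 7, 8}:
k:     0  1  2  3  4  5  6  7  8  9
g(k):  0  1  0  1  0  1  0  1  2  3
So g(9) = 3.

3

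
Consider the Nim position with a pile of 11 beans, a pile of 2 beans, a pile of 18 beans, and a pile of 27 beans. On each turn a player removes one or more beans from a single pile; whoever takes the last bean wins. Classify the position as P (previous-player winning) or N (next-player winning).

Nim-sum: 11 ⊕ 2 ⊕ 18 ⊕ 27 = 0.
The nim-sum is 0, so this is a P-position: the player to move is in a losing position under optimal play.

P-position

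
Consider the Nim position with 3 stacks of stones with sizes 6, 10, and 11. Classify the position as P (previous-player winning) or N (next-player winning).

N-position

Nim-sum: 6 ⊕ 10 ⊕ 11 = 7.
The nim-sum is 7 ≠ 0, so this is an N-position: the player to move can win.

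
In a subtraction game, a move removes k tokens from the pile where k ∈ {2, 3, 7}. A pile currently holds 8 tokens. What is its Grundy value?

1

Grundy values for subtraction set {2, 3, 7}:
k:     0  1  2  3  4  5  6  7  8
g(k):  0  0  1  1  2  0  0  1  1
So g(8) = 1.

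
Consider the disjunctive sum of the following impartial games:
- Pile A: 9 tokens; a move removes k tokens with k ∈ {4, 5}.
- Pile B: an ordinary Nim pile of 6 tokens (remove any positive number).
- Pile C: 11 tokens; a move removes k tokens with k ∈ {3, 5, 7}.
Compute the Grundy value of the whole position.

6

Build the Grundy sequence for pile A with g(k) = mex{g(k−s) : s ∈ {4, 5}, s ≤ k}:
k:     0  1  2  3  4  5  6  7  8  9
g(k):  0  0  0  0  1  1  1  1  2  0
So g(9) = 0.
Pile B is a plain Nim pile of size 6, so its Grundy value is 6.
For pile C, compute g(0), g(1), … with moves {3, 5, 7}:
k:     0  1  2  3  4  5  6  7  8  9 10 11
g(k):  0  0  0  1  1  1  2  2  2  3  0  0
So g(11) = 0.
By the Sprague-Grundy theorem, the Grundy value of a sum of independent games is the XOR of the component values.
Combined value = 0 ⊕ 6 ⊕ 0 = 6.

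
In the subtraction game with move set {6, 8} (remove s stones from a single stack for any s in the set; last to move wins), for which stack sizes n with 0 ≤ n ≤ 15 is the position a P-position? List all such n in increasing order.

0, 1, 2, 3, 4, 5, 14, 15

Compute g(0), g(1), … for moves {6, 8}:
k:     0  1  2  3  4  5  6  7  8  9 10 11 12 13 14 15
g(k):  0  0  0  0  0  0  1  1  1  1  1  1  2  2  0  0
The P-positions (g = 0) in 0..15 are 0, 1, 2, 3, 4, 5, 14, 15.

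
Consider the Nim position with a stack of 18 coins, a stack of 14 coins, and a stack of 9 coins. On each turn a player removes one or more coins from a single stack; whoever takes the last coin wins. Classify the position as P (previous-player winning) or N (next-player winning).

Nim-sum: 18 ^ 14 ^ 9 = 21.
The nim-sum is 21 ≠ 0, so this is an N-position: the player to move can win.

N-position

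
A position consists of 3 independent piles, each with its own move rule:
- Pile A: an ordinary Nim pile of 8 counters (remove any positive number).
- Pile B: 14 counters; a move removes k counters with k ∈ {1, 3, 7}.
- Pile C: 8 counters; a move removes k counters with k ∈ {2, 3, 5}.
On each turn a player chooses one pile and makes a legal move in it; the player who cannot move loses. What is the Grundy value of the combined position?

Pile A is a plain Nim pile of size 8, so its Grundy value is 8.
Grundy values for pile B (subtraction set {1, 3, 7}):
g(0) = mex{} = 0
g(1) = mex{0} = 1
g(2) = mex{1} = 0
g(3) = mex{0} = 1
g(4) = mex{1} = 0
g(5) = mex{0} = 1
g(6) = mex{1} = 0
g(7) = mex{0} = 1
g(8) = mex{1} = 0
g(9) = mex{0} = 1
g(10) = mex{1} = 0
g(11) = mex{0} = 1
g(12) = mex{1} = 0
g(13) = mex{0} = 1
g(14) = mex{1} = 0
So g(14) = 0.
Build the Grundy sequence for pile C with g(k) = mex{g(k−s) : s ∈ {2, 3, 5}, s ≤ k}:
g(0) = mex{} = 0
g(1) = mex{} = 0
g(2) = mex{0} = 1
g(3) = mex{0} = 1
g(4) = mex{0,1} = 2
g(5) = mex{0,1} = 2
g(6) = mex{0,1,2} = 3
g(7) = mex{1,2} = 0
g(8) = mex{1,2,3} = 0
So g(8) = 0.
The value of a disjunctive sum is the nim-sum of the parts.
Combined value = 8 ⊕ 0 ⊕ 0 = 8.

8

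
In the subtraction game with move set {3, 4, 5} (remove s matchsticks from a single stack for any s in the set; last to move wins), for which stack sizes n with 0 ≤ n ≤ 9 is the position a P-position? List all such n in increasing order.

0, 1, 2, 8, 9

Grundy values for subtraction set {3, 4, 5}:
k:     0  1  2  3  4  5  6  7  8  9
g(k):  0  0  0  1  1  1  2  2  0  0
The P-positions (g = 0) in 0..9 are 0, 1, 2, 8, 9.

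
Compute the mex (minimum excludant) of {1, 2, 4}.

0

0 is not in the set, so the mex is 0.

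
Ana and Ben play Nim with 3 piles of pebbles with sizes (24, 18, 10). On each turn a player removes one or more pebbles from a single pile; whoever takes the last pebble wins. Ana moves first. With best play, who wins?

Compute the nim-sum pairwise:
24 ^ 18 = 10
10 ^ 10 = 0
The nim-sum is 0, so this is a P-position: the player to move is in a losing position under optimal play; Ana is about to move from it and so loses — Ben wins.

Ben wins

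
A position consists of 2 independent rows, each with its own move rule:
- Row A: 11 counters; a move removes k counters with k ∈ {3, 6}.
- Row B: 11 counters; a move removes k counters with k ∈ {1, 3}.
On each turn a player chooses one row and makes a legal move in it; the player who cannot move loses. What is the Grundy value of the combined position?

1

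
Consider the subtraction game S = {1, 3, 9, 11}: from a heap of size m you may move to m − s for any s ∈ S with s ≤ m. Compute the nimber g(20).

0

Grundy values for subtraction set {1, 3, 9, 11}:
k:     0  1  2  3  4  5  6  7  8  9 10 11 12 13 14 15 16 17 18 19 20
g(k):  0  1  0  1  0  1  0  1  0  1  0  1  0  1  0  1  0  1  0  1  0
So g(20) = 0.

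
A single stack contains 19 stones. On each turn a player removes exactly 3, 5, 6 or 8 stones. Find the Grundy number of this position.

2

Grundy values for subtraction set {3, 5, 6, 8}:
k:     0  1  2  3  4  5  6  7  8  9 10 11 12 13 14 15 16 17 18 19
g(k):  0  0  0  1  1  1  2  2  2  3  3  0  0  0  1  1  1  2  2  2
So g(19) = 2.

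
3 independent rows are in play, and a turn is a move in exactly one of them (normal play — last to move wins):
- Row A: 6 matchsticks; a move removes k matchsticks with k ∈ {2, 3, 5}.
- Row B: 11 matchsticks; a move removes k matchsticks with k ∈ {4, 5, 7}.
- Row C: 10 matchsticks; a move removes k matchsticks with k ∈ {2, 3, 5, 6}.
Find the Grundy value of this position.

2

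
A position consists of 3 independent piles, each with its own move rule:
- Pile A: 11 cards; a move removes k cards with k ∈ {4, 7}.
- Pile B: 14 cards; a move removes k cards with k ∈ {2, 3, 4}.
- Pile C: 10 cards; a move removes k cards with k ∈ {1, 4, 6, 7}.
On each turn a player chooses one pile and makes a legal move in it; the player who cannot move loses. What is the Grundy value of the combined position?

1

Grundy values for pile A (subtraction set {4, 7}):
g(0) = mex{} = 0
g(1) = mex{} = 0
g(2) = mex{} = 0
g(3) = mex{} = 0
g(4) = mex{0} = 1
g(5) = mex{0} = 1
g(6) = mex{0} = 1
g(7) = mex{0} = 1
g(8) = mex{0,1} = 2
g(9) = mex{0,1} = 2
g(10) = mex{0,1} = 2
g(11) = mex{1} = 0
So g(11) = 0.
For pile B, compute g(0), g(1), … with moves {2, 3, 4}:
g(0) = mex{} = 0
g(1) = mex{} = 0
g(2) = mex{0} = 1
g(3) = mex{0} = 1
g(4) = mex{0,1} = 2
g(5) = mex{0,1} = 2
g(6) = mex{1,2} = 0
g(7) = mex{1,2} = 0
g(8) = mex{0,2} = 1
g(9) = mex{0,2} = 1
g(10) = mex{0,1} = 2
g(11) = mex{0,1} = 2
g(12) = mex{1,2} = 0
g(13) = mex{1,2} = 0
g(14) = mex{0,2} = 1
So g(14) = 1.
Build the Grundy sequence for pile C with g(k) = mex{g(k−s) : s ∈ {1, 4, 6, 7}, s ≤ k}:
g(0) = mex{} = 0
g(1) = mex{0} = 1
g(2) = mex{1} = 0
g(3) = mex{0} = 1
g(4) = mex{0,1} = 2
g(5) = mex{1,2} = 0
g(6) = mex{0} = 1
g(7) = mex{0,1} = 2
g(8) = mex{0,1,2} = 3
g(9) = mex{0,1,3} = 2
g(10) = mex{1,2} = 0
So g(10) = 0.
By the Sprague-Grundy theorem, the Grundy value of a sum of independent games is the XOR of the component values.
Combined value = 0 ⊕ 1 ⊕ 0 = 1.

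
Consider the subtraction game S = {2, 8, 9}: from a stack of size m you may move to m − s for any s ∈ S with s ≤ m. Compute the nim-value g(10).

3

Compute g(0), g(1), … for moves {2, 8, 9}:
k:     0  1  2  3  4  5  6  7  8  9 10
g(k):  0  0  1  1  0  0  1  1  2  2  3
So g(10) = 3.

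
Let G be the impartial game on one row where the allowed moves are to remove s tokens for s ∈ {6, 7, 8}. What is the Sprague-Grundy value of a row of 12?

Grundy values for subtraction set {6, 7, 8}:
g(0) = mex{} = 0
g(1) = mex{} = 0
g(2) = mex{} = 0
g(3) = mex{} = 0
g(4) = mex{} = 0
g(5) = mex{} = 0
g(6) = mex{0} = 1
g(7) = mex{0} = 1
g(8) = mex{0} = 1
g(9) = mex{0} = 1
g(10) = mex{0} = 1
g(11) = mex{0} = 1
g(12) = mex{0,1} = 2
So g(12) = 2.

2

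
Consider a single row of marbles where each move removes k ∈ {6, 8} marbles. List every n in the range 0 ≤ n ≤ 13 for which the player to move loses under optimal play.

Compute g(0), g(1), … for moves {6, 8}:
k:     0  1  2  3  4  5  6  7  8  9 10 11 12 13
g(k):  0  0  0  0  0  0  1  1  1  1  1  1  2  2
The P-positions (g = 0) in 0..13 are 0, 1, 2, 3, 4, 5.

0, 1, 2, 3, 4, 5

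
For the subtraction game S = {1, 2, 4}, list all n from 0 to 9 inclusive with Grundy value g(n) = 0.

0, 3, 6, 9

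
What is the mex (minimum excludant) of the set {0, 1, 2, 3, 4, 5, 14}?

6

The values 0, 1, 2, 3, 4, 5 are all present; 6 is the first non-negative integer missing from the set.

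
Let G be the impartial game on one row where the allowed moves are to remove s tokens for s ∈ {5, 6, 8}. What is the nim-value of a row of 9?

1

Build the Grundy sequence with g(k) = mex{g(k−s) : s ∈ {5, 6, 8}, s ≤ k}:
g(0) = mex{} = 0
g(1) = mex{} = 0
g(2) = mex{} = 0
g(3) = mex{} = 0
g(4) = mex{} = 0
g(5) = mex{0} = 1
g(6) = mex{0} = 1
g(7) = mex{0} = 1
g(8) = mex{0} = 1
g(9) = mex{0} = 1
So g(9) = 1.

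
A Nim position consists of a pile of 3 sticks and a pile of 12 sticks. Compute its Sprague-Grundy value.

Nim-sum: 3 ^ 12 = 15.

15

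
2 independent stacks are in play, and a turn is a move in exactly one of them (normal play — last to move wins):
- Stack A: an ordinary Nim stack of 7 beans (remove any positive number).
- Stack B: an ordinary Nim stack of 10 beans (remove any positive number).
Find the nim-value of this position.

13

Stack A is a plain Nim stack of size 7, so its Grundy value is 7.
Stack B is a plain Nim stack of size 10, so its Grundy value is 10.
The value of a disjunctive sum is the nim-sum of the parts.
Combined value = 7 ⊕ 10 = 13.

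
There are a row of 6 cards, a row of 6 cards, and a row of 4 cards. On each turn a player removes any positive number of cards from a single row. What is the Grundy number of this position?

4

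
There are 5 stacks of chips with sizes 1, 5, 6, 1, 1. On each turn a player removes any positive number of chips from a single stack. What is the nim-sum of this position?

Bitwise XOR of the heap sizes:
  001  (1)
  101  (5)
  110  (6)
  001  (1)
  001  (1)
  ---
  010  (2)

2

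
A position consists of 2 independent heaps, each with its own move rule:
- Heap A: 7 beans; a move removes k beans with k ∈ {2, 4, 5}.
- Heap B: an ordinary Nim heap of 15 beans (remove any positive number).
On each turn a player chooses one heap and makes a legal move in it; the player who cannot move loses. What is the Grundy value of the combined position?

15

Build the Grundy sequence for heap A with g(k) = mex{g(k−s) : s ∈ {2, 4, 5}, s ≤ k}:
g(0) = mex{} = 0
g(1) = mex{} = 0
g(2) = mex{0} = 1
g(3) = mex{0} = 1
g(4) = mex{0,1} = 2
g(5) = mex{0,1} = 2
g(6) = mex{0,1,2} = 3
g(7) = mex{1,2} = 0
So g(7) = 0.
Heap B is a plain Nim heap of size 15, so its Grundy value is 15.
The value of a disjunctive sum is the nim-sum of the parts.
Combined value = 0 XOR 15 = 15.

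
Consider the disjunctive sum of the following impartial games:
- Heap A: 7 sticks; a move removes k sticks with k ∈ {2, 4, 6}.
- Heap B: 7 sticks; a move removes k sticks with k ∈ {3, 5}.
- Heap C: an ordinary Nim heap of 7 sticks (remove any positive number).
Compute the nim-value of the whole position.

6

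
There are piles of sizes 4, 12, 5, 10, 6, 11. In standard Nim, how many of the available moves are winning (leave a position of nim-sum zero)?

3

Nim-sum: 4 ⊕ 12 ⊕ 5 ⊕ 10 ⊕ 6 ⊕ 11 = 10.
The overall nim-sum is X = 10. A pile of size p has a winning move iff p XOR X < p (reduce it to p XOR X).
  4: 4 XOR 10 = 14 ≥ 4 — no move.
  12: 12 XOR 10 = 6 < 12 — winning move (to 6).
  5: 5 XOR 10 = 15 ≥ 5 — no move.
  10: 10 XOR 10 = 0 < 10 — winning move (to 0).
  6: 6 XOR 10 = 12 ≥ 6 — no move.
  11: 11 XOR 10 = 1 < 11 — winning move (to 1).
That gives 3 winning moves.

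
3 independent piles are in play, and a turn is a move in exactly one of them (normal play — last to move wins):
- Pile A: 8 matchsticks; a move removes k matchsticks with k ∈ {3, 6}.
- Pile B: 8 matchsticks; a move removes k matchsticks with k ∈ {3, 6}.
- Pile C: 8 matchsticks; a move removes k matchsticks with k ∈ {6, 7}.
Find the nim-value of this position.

1

Build the Grundy sequence for pile A with g(k) = mex{g(k−s) : s ∈ {3, 6}, s ≤ k}:
k:     0  1  2  3  4  5  6  7  8
g(k):  0  0  0  1  1  1  2  2  2
So g(8) = 2.
Build the Grundy sequence for pile B with g(k) = mex{g(k−s) : s ∈ {3, 6}, s ≤ k}:
g(0) = mex{} = 0
g(1) = mex{} = 0
g(2) = mex{} = 0
g(3) = mex{0} = 1
g(4) = mex{0} = 1
g(5) = mex{0} = 1
g(6) = mex{0,1} = 2
g(7) = mex{0,1} = 2
g(8) = mex{0,1} = 2
So g(8) = 2.
Build the Grundy sequence for pile C with g(k) = mex{g(k−s) : s ∈ {6, 7}, s ≤ k}:
k:     0  1  2  3  4  5  6  7  8
g(k):  0  0  0  0  0  0  1  1  1
So g(8) = 1.
The value of a disjunctive sum is the nim-sum of the parts.
Combined value = 2 ⊕ 2 ⊕ 1 = 1.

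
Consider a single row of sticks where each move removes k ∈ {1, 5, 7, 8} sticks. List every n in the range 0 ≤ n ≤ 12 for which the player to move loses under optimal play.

0, 2, 4, 6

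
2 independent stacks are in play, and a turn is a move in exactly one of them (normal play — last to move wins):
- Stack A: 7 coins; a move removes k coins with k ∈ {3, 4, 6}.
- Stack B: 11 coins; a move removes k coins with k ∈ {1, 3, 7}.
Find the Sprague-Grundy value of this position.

3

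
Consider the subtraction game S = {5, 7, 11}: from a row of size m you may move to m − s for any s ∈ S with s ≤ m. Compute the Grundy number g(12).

Build the Grundy sequence with g(k) = mex{g(k−s) : s ∈ {5, 7, 11}, s ≤ k}:
k:     0  1  2  3  4  5  6  7  8  9 10 11 12
g(k):  0  0  0  0  0  1  1  1  1  1  2  2  2
So g(12) = 2.

2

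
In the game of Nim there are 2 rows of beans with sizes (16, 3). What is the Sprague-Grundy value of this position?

19

Write each in binary and XOR column by column:
  10000  (16)
  00011  (3)
  -----
  10011  (19)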